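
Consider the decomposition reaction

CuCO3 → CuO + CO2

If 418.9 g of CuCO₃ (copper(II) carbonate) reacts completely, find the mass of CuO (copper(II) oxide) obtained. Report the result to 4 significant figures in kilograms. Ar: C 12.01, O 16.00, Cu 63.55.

0.2697 kg

M(CuCO3) = 63.55 + 12.01 + 3(16.00) = 123.56 g/mol.
M(CuO) = 63.55 + 16.00 = 79.55 g/mol.
n(CuCO3) = 418.90 g / 123.56 g/mol = 3.3903 mol.
From the equation the CuCO3:CuO mole ratio is 1:1, so n(CuO) = 3.3903 × 1/1 = 3.3903 mol.
Mass of CuO = 3.3903 mol × 79.55 g/mol = 269.69 g.
Converting to kg: 269.69 g = 0.2697 kg.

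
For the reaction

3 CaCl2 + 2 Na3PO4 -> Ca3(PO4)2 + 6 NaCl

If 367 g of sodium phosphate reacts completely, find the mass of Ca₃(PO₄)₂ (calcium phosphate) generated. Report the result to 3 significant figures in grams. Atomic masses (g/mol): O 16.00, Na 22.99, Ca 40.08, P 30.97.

M(Na3PO4) = 3(22.99) + 30.97 + 4(16.00) = 163.94 g/mol.
M(Ca3(PO4)2) = 3(40.08) + 2(30.97) + 8(16.00) = 310.18 g/mol.
n(Na3PO4) = 367.0 g / 163.94 g/mol = 2.239 mol.
From the equation the Na3PO4:Ca3(PO4)2 mole ratio is 2:1, so n(Ca3(PO4)2) = 2.239 × 1/2 = 1.119 mol.
Mass of Ca3(PO4)2 = 1.119 mol × 310.18 g/mol = 347.2 g.

347 g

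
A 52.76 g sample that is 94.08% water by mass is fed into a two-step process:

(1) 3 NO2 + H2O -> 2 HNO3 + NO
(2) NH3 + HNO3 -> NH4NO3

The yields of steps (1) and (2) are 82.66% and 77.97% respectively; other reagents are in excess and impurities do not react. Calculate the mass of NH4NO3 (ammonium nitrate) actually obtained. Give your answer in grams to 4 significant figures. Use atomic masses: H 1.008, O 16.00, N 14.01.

284.3 g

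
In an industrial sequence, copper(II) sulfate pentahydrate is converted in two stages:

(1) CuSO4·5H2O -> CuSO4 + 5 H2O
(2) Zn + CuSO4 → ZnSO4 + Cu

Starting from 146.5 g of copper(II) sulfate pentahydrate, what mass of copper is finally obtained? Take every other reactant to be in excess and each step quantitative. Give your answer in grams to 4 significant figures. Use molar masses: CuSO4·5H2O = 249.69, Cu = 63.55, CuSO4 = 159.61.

37.29 g

n(CuSO4·5H2O) = 146.50 / 249.69 = 0.58673 mol.
Step 1 gives a 1:1 ratio of CuSO4·5H2O to CuSO4, so n(CuSO4) = 0.58673 mol.
In step 2 the CuSO4:Cu ratio is 1:1, so n(Cu) = 0.58673 mol.
Mass of Cu = 0.58673 × 63.55 = 37.287 g.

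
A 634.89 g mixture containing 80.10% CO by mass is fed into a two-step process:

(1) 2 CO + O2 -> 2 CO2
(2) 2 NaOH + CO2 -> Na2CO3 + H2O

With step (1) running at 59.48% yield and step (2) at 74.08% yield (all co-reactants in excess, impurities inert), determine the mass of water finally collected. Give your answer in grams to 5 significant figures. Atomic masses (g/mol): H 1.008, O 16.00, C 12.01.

144.13 g

Pure CO = 634.89 × 0.8010 = 508.547 g.
M(CO) = 12.01 + 16.00 = 28.01 g/mol.
M(H2O) = 2(1.008) + 16.00 = 18.016 g/mol.
n(CO) = 508.547 / 28.01 = 18.1559 mol.
Step 1 (CO:CO2 = 2:2): theoretical n(CO2) = 18.1559 mol; at 59.48% yield, n(CO2) = 10.7991 mol.
Step 2 (CO2:H2O = 1:1): theoretical n(H2O) = 10.7991 mol, so theoretical mass = 10.7991 × 18.016 = 194.557 g.
At 74.08% yield, actual mass of H2O = 194.557 × 0.7408 = 144.128 g.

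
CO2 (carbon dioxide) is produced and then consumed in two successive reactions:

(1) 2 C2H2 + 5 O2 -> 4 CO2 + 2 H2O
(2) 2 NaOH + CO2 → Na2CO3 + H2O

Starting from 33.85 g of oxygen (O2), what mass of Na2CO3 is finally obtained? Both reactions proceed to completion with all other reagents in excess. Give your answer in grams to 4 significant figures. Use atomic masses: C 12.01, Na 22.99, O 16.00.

89.69 g

M(O2) = 2(16.00) = 32.00 g/mol.
M(Na2CO3) = 2(22.99) + 12.01 + 3(16.00) = 105.99 g/mol.
n(O2) = 33.850 / 32.00 = 1.0578 mol.
Step 1 gives a 5:4 ratio of O2 to CO2, so n(CO2) = 0.84625 mol.
In step 2 the CO2:Na2CO3 ratio is 1:1, so n(Na2CO3) = 0.84625 mol.
Mass of Na2CO3 = 0.84625 × 105.99 = 89.694 g.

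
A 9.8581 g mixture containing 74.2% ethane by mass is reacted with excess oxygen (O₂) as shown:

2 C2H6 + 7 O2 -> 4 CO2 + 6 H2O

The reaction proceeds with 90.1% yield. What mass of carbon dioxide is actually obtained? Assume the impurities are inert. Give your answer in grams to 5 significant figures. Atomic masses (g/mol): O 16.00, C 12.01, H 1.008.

19.293 g

Pure C2H6 available = 9.8581 g × 0.742 = 7.31471 g.
M(C2H6) = 2(12.01) + 6(1.008) = 30.068 g/mol.
M(CO2) = 12.01 + 2(16.00) = 44.01 g/mol.
n(C2H6) = 7.31471 g / 30.068 g/mol = 0.243272 mol.
From the equation the C2H6:CO2 mole ratio is 2:4, so n(CO2) = 0.243272 × 4/2 = 0.486545 mol.
Mass of CO2 = 0.486545 mol × 44.01 g/mol = 21.4128 g.
Actual mass collected = 21.4128 g × 0.901 = 19.2930 g.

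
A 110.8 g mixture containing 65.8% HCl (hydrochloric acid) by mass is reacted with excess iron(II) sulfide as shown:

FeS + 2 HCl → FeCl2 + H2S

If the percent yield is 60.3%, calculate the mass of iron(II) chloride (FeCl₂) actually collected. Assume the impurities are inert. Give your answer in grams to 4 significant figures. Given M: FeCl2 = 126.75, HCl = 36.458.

76.42 g

Pure HCl available = 110.8 g × 0.658 = 72.906 g.
n(HCl) = 72.906 g / 36.458 g/mol = 1.9997 mol.
From the equation the HCl:FeCl2 mole ratio is 2:1, so n(FeCl2) = 1.9997 × 1/2 = 0.99987 mol.
Mass of FeCl2 = 0.99987 mol × 126.75 g/mol = 126.73 g.
Actual mass collected = 126.73 g × 0.603 = 76.420 g.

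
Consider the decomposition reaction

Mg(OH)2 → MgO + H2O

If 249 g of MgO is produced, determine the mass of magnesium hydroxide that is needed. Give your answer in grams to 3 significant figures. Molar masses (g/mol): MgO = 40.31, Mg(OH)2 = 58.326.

360 g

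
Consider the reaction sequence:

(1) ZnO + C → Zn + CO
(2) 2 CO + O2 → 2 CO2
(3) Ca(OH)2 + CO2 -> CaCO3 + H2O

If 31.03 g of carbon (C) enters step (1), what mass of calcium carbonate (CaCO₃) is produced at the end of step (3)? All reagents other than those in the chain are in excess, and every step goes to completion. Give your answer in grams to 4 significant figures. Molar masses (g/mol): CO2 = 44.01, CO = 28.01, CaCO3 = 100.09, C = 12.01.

258.6 g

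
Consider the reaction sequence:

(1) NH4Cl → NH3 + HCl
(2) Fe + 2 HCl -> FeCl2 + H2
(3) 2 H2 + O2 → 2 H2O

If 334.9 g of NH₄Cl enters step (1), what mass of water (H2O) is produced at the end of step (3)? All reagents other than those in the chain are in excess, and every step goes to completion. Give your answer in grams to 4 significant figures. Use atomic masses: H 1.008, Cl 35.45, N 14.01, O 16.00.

56.40 g

M(NH4Cl) = 14.01 + 4(1.008) + 35.45 = 53.492 g/mol.
M(H2O) = 2(1.008) + 16.00 = 18.016 g/mol.
n(NH4Cl) = 334.9 / 53.492 = 6.2607 mol.
Reaction (1): NH4Cl→HCl ratio 1:1 ⇒ n(HCl) = 6.2607 mol.
Reaction (2): HCl→H2 ratio 2:1 ⇒ n(H2) = 3.1304 mol.
Reaction (3): H2→H2O ratio 2:2 ⇒ n(H2O) = 3.1304 mol.
Mass of H2O = 3.1304 × 18.016 = 56.397 g.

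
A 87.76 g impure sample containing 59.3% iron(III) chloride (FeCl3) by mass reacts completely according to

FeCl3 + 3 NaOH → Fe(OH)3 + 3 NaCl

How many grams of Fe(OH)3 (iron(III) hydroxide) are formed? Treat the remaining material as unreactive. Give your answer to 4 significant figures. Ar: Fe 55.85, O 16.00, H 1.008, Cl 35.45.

Mass of pure FeCl3 = 87.76 g × 0.593 = 52.042 g.
M(FeCl3) = 55.85 + 3(35.45) = 162.20 g/mol.
M(Fe(OH)3) = 55.85 + 3(16.00) + 3(1.008) = 106.874 g/mol.
n(FeCl3) = 52.042 g / 162.20 g/mol = 0.32085 mol.
From the equation the FeCl3:Fe(OH)3 mole ratio is 1:1, so n(Fe(OH)3) = 0.32085 × 1/1 = 0.32085 mol.
Mass of Fe(OH)3 = 0.32085 mol × 106.874 g/mol = 34.290 g.

34.29 g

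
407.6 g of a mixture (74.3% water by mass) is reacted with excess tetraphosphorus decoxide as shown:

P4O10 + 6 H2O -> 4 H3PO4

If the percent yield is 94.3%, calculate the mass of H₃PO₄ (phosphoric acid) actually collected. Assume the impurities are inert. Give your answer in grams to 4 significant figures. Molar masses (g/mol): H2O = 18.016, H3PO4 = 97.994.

Pure H2O available = 407.6 g × 0.743 = 302.85 g.
n(H2O) = 302.85 g / 18.016 g/mol = 16.810 mol.
From the equation the H2O:H3PO4 mole ratio is 6:4, so n(H3PO4) = 16.810 × 4/6 = 11.207 mol.
Mass of H3PO4 = 11.207 mol × 97.994 g/mol = 1098.2 g.
Actual mass collected = 1098.2 g × 0.943 = 1035.6 g.

1036 g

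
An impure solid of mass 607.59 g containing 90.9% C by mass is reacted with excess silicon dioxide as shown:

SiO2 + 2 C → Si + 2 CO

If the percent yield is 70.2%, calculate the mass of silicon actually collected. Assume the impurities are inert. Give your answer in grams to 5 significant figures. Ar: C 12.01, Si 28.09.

Pure C available = 607.59 g × 0.909 = 552.299 g.
M(C) = 12.01 g/mol.
M(Si) = 28.09 g/mol.
n(C) = 552.299 g / 12.01 g/mol = 45.9866 mol.
From the equation the C:Si mole ratio is 2:1, so n(Si) = 45.9866 × 1/2 = 22.9933 mol.
Mass of Si = 22.9933 mol × 28.09 g/mol = 645.882 g.
Actual mass collected = 645.882 g × 0.702 = 453.409 g.

453.41 g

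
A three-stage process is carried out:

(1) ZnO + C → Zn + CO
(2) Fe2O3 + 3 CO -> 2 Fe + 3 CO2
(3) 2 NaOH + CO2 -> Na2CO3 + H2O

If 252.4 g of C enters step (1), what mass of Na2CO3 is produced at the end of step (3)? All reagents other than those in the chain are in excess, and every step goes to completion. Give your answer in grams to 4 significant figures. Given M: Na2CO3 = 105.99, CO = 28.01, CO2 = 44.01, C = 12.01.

n(C) = 252.4 / 12.01 = 21.016 mol.
Reaction (1): C→CO ratio 1:1 ⇒ n(CO) = 21.016 mol.
Reaction (2): CO→CO2 ratio 3:3 ⇒ n(CO2) = 21.016 mol.
Reaction (3): CO2→Na2CO3 ratio 1:1 ⇒ n(Na2CO3) = 21.016 mol.
Mass of Na2CO3 = 21.016 × 105.99 = 2227.5 g.

2227 g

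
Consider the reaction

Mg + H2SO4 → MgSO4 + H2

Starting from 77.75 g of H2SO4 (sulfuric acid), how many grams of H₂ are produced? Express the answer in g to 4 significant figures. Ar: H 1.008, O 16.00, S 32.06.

1.598 g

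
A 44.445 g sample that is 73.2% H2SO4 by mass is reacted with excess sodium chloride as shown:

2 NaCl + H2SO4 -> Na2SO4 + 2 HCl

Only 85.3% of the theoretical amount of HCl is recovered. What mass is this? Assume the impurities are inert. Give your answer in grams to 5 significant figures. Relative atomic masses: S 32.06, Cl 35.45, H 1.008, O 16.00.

20.632 g

Pure H2SO4 available = 44.445 g × 0.732 = 32.5337 g.
M(H2SO4) = 2(1.008) + 32.06 + 4(16.00) = 98.076 g/mol.
M(HCl) = 1.008 + 35.45 = 36.458 g/mol.
n(H2SO4) = 32.5337 g / 98.076 g/mol = 0.331720 mol.
From the equation the H2SO4:HCl mole ratio is 1:2, so n(HCl) = 0.331720 × 2/1 = 0.663439 mol.
Mass of HCl = 0.663439 mol × 36.458 g/mol = 24.1877 g.
Actual mass collected = 24.1877 g × 0.853 = 20.6321 g.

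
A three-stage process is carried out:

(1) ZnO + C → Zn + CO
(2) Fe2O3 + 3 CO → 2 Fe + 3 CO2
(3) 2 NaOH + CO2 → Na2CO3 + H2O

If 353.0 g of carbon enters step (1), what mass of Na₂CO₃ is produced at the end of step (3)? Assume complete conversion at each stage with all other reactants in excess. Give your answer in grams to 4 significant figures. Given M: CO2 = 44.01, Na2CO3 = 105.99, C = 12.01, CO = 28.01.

n(C) = 353.0 / 12.01 = 29.392 mol.
Reaction (1): C→CO ratio 1:1 ⇒ n(CO) = 29.392 mol.
Reaction (2): CO→CO2 ratio 3:3 ⇒ n(CO2) = 29.392 mol.
Reaction (3): CO2→Na2CO3 ratio 1:1 ⇒ n(Na2CO3) = 29.392 mol.
Mass of Na2CO3 = 29.392 × 105.99 = 3115.3 g.

3115 g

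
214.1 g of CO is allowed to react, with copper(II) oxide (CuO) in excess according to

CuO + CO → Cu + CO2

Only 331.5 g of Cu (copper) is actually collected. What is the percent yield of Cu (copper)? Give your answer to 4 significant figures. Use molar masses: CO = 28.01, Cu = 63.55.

n(CO) = 214.10 g / 28.01 g/mol = 7.6437 mol.
From the equation the CO:Cu mole ratio is 1:1, so n(Cu) = 7.6437 × 1/1 = 7.6437 mol.
Mass of Cu = 7.6437 mol × 63.55 g/mol = 485.76 g.
This is the theoretical yield. Percent yield = 331.5 g / 485.76 g × 100% = 68.244%.

68.24 %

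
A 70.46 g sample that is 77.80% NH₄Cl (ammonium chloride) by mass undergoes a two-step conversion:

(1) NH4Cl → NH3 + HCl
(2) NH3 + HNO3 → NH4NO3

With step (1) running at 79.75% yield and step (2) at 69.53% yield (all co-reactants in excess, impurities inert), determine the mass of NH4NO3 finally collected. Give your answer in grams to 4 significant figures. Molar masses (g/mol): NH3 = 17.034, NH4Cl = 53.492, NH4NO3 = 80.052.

45.49 g

Pure NH4Cl = 70.46 × 0.7780 = 54.818 g.
n(NH4Cl) = 54.818 / 53.492 = 1.0248 mol.
Step 1 (NH4Cl:NH3 = 1:1): theoretical n(NH3) = 1.0248 mol; at 79.75% yield, n(NH3) = 0.81727 mol.
Step 2 (NH3:NH4NO3 = 1:1): theoretical n(NH4NO3) = 0.81727 mol, so theoretical mass = 0.81727 × 80.052 = 65.424 g.
At 69.53% yield, actual mass of NH4NO3 = 65.424 × 0.6953 = 45.489 g.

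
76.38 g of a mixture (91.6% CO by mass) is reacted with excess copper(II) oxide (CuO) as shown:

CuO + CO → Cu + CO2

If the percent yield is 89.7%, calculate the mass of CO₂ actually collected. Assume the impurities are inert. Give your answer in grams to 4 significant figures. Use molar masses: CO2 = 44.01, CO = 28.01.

98.61 g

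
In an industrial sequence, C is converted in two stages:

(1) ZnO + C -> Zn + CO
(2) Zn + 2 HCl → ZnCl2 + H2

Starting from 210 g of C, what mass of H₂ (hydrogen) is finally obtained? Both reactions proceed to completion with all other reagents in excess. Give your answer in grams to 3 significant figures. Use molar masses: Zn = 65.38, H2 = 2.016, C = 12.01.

35.3 g

n(C) = 210.0 / 12.01 = 17.49 mol.
Step 1 gives a 1:1 ratio of C to Zn, so n(Zn) = 17.49 mol.
In step 2 the Zn:H2 ratio is 1:1, so n(H2) = 17.49 mol.
Mass of H2 = 17.49 × 2.016 = 35.25 g.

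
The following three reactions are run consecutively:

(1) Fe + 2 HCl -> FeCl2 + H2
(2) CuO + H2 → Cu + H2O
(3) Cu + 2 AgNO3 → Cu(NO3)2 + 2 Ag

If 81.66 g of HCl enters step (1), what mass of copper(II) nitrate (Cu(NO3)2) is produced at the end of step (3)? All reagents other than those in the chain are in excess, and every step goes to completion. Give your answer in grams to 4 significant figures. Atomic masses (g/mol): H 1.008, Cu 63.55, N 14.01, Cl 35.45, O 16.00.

210.1 g

M(HCl) = 1.008 + 35.45 = 36.458 g/mol.
M(Cu(NO3)2) = 63.55 + 2(14.01) + 6(16.00) = 187.57 g/mol.
n(HCl) = 81.66 / 36.458 = 2.2398 mol.
Reaction (1): HCl→H2 ratio 2:1 ⇒ n(H2) = 1.1199 mol.
Reaction (2): H2→Cu ratio 1:1 ⇒ n(Cu) = 1.1199 mol.
Reaction (3): Cu→Cu(NO3)2 ratio 1:1 ⇒ n(Cu(NO3)2) = 1.1199 mol.
Mass of Cu(NO3)2 = 1.1199 × 187.57 = 210.06 g.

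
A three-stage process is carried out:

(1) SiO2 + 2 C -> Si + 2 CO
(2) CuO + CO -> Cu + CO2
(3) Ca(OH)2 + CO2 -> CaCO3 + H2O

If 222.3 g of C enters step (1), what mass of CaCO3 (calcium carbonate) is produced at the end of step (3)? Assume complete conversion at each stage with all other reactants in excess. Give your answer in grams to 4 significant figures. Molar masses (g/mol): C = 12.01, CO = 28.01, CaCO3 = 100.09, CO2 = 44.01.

1853 g

n(C) = 222.3 / 12.01 = 18.510 mol.
Reaction (1): C→CO ratio 2:2 ⇒ n(CO) = 18.510 mol.
Reaction (2): CO→CO2 ratio 1:1 ⇒ n(CO2) = 18.510 mol.
Reaction (3): CO2→CaCO3 ratio 1:1 ⇒ n(CaCO3) = 18.510 mol.
Mass of CaCO3 = 18.510 × 100.09 = 1852.6 g.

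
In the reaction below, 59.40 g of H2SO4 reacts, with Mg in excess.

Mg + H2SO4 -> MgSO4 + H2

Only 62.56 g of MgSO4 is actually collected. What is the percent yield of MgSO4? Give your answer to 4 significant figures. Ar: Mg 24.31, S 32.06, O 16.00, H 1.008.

85.81 %

M(H2SO4) = 2(1.008) + 32.06 + 4(16.00) = 98.076 g/mol.
M(MgSO4) = 24.31 + 32.06 + 4(16.00) = 120.37 g/mol.
n(H2SO4) = 59.400 g / 98.076 g/mol = 0.60565 mol.
From the equation the H2SO4:MgSO4 mole ratio is 1:1, so n(MgSO4) = 0.60565 × 1/1 = 0.60565 mol.
Mass of MgSO4 = 0.60565 mol × 120.37 g/mol = 72.902 g.
This is the theoretical yield. Percent yield = 62.56 g / 72.902 g × 100% = 85.813%.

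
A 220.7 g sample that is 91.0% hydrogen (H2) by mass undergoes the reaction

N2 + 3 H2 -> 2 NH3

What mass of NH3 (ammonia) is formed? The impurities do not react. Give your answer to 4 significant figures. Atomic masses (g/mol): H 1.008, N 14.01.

1131 g

Mass of pure H2 = 220.7 g × 0.910 = 200.84 g.
M(H2) = 2(1.008) = 2.016 g/mol.
M(NH3) = 14.01 + 3(1.008) = 17.034 g/mol.
n(H2) = 200.84 g / 2.016 g/mol = 99.622 mol.
From the equation the H2:NH3 mole ratio is 3:2, so n(NH3) = 99.622 × 2/3 = 66.414 mol.
Mass of NH3 = 66.414 mol × 17.034 g/mol = 1131.3 g.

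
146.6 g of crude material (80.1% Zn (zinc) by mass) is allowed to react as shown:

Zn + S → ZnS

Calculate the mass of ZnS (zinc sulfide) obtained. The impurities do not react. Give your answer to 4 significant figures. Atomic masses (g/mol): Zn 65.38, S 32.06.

Mass of pure Zn = 146.6 g × 0.801 = 117.43 g.
M(Zn) = 65.38 g/mol.
M(ZnS) = 65.38 + 32.06 = 97.44 g/mol.
n(Zn) = 117.43 g / 65.38 g/mol = 1.7961 mol.
From the equation the Zn:ZnS mole ratio is 1:1, so n(ZnS) = 1.7961 × 1/1 = 1.7961 mol.
Mass of ZnS = 1.7961 mol × 97.44 g/mol = 175.01 g.

175.0 g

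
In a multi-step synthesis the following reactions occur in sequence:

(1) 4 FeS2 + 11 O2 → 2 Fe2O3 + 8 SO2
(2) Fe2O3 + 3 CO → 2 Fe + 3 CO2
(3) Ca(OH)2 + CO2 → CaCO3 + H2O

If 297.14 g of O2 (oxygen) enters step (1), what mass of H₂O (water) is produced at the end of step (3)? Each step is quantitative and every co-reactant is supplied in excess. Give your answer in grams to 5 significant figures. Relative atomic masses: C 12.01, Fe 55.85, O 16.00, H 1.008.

91.249 g

M(O2) = 2(16.00) = 32.00 g/mol.
M(H2O) = 2(1.008) + 16.00 = 18.016 g/mol.
n(O2) = 297.14 / 32.00 = 9.28562 mol.
Reaction (1): O2→Fe2O3 ratio 11:2 ⇒ n(Fe2O3) = 1.68830 mol.
Reaction (2): Fe2O3→CO2 ratio 1:3 ⇒ n(CO2) = 5.06489 mol.
Reaction (3): CO2→H2O ratio 1:1 ⇒ n(H2O) = 5.06489 mol.
Mass of H2O = 5.06489 × 18.016 = 91.2490 g.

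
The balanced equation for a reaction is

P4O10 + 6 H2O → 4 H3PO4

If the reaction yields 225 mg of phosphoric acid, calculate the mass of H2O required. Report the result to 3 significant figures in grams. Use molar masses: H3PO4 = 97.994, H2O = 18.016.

0.0620 g

Convert: 225 mg = 0.2250 g.
n(H3PO4) = 0.2250 g / 97.994 g/mol = 0.002296 mol.
From the equation the H3PO4:H2O mole ratio is 4:6, so n(H2O) = 0.002296 × 6/4 = 0.003444 mol.
Mass of H2O = 0.003444 mol × 18.016 g/mol = 0.06205 g.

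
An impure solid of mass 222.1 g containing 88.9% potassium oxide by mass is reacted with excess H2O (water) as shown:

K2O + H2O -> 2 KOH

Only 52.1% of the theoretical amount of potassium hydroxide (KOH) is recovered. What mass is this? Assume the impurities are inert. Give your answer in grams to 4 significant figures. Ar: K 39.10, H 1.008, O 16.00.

122.5 g

Pure K2O available = 222.1 g × 0.889 = 197.45 g.
M(K2O) = 2(39.10) + 16.00 = 94.20 g/mol.
M(KOH) = 39.10 + 16.00 + 1.008 = 56.108 g/mol.
n(K2O) = 197.45 g / 94.20 g/mol = 2.0960 mol.
From the equation the K2O:KOH mole ratio is 1:2, so n(KOH) = 2.0960 × 2/1 = 4.1921 mol.
Mass of KOH = 4.1921 mol × 56.108 g/mol = 235.21 g.
Actual mass collected = 235.21 g × 0.521 = 122.54 g.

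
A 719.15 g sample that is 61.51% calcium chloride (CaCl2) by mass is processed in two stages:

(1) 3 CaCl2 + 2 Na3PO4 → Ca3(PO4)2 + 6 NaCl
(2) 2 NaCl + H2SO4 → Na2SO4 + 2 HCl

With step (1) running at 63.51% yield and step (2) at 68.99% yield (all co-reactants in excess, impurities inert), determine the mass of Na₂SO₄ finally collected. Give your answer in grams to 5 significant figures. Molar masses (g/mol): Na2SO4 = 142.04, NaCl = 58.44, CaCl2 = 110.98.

248.06 g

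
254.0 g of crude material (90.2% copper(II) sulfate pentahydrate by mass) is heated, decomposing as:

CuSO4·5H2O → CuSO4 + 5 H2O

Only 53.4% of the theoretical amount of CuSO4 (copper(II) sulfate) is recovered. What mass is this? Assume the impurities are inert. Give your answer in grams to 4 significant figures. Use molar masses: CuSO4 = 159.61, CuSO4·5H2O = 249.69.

Pure CuSO4·5H2O available = 254.0 g × 0.902 = 229.11 g.
n(CuSO4·5H2O) = 229.11 g / 249.69 g/mol = 0.91757 mol.
From the equation the CuSO4·5H2O:CuSO4 mole ratio is 1:1, so n(CuSO4) = 0.91757 × 1/1 = 0.91757 mol.
Mass of CuSO4 = 0.91757 mol × 159.61 g/mol = 146.45 g.
Actual mass collected = 146.45 g × 0.534 = 78.206 g.

78.21 g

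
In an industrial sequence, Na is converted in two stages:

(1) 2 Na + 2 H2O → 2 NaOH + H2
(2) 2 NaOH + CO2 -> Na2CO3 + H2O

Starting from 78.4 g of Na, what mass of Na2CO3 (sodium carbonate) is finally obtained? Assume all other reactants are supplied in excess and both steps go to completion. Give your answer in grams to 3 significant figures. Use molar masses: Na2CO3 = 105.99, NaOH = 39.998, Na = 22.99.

n(Na) = 78.40 / 22.99 = 3.410 mol.
Step 1 gives a 2:2 ratio of Na to NaOH, so n(NaOH) = 3.410 mol.
In step 2 the NaOH:Na2CO3 ratio is 2:1, so n(Na2CO3) = 1.705 mol.
Mass of Na2CO3 = 1.705 × 105.99 = 180.7 g.

181 g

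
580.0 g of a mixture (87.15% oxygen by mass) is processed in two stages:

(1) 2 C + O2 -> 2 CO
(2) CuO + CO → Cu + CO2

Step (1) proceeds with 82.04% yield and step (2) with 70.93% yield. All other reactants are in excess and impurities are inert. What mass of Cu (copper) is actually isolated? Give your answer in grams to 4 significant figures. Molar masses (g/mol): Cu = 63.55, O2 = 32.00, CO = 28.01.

1168 g

Pure O2 = 580.0 × 0.8715 = 505.47 g.
n(O2) = 505.47 / 32.00 = 15.796 mol.
Step 1 (O2:CO = 1:2): theoretical n(CO) = 31.592 mol; at 82.04% yield, n(CO) = 25.918 mol.
Step 2 (CO:Cu = 1:1): theoretical n(Cu) = 25.918 mol, so theoretical mass = 25.918 × 63.55 = 1647.1 g.
At 70.93% yield, actual mass of Cu = 1647.1 × 0.7093 = 1168.3 g.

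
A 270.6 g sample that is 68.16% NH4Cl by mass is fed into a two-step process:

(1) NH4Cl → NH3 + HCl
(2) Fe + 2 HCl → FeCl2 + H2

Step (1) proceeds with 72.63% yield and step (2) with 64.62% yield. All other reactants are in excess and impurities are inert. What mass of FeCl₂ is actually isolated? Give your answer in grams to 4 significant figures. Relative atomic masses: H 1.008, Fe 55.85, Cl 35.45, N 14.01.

102.6 g

Pure NH4Cl = 270.6 × 0.6816 = 184.44 g.
M(NH4Cl) = 14.01 + 4(1.008) + 35.45 = 53.492 g/mol.
M(FeCl2) = 55.85 + 2(35.45) = 126.75 g/mol.
n(NH4Cl) = 184.44 / 53.492 = 3.4480 mol.
Step 1 (NH4Cl:HCl = 1:1): theoretical n(HCl) = 3.4480 mol; at 72.63% yield, n(HCl) = 2.5043 mol.
Step 2 (HCl:FeCl2 = 2:1): theoretical n(FeCl2) = 1.2521 mol, so theoretical mass = 1.2521 × 126.75 = 158.71 g.
At 64.62% yield, actual mass of FeCl2 = 158.71 × 0.6462 = 102.56 g.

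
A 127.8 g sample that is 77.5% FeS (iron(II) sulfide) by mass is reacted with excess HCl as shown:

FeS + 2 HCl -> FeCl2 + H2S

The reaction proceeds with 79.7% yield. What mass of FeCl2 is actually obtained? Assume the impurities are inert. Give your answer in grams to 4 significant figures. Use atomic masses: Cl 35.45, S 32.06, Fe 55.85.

Pure FeS available = 127.8 g × 0.775 = 99.045 g.
M(FeS) = 55.85 + 32.06 = 87.91 g/mol.
M(FeCl2) = 55.85 + 2(35.45) = 126.75 g/mol.
n(FeS) = 99.045 g / 87.91 g/mol = 1.1267 mol.
From the equation the FeS:FeCl2 mole ratio is 1:1, so n(FeCl2) = 1.1267 × 1/1 = 1.1267 mol.
Mass of FeCl2 = 1.1267 mol × 126.75 g/mol = 142.80 g.
Actual mass collected = 142.80 g × 0.797 = 113.82 g.

113.8 g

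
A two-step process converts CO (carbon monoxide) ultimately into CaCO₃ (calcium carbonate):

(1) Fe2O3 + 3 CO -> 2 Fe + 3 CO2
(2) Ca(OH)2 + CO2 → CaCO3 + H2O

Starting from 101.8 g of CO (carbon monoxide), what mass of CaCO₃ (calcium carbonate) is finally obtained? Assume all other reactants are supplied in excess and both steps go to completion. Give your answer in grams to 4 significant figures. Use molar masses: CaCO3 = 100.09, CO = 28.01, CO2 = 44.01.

363.8 g

n(CO) = 101.80 / 28.01 = 3.6344 mol.
Step 1 gives a 3:3 ratio of CO to CO2, so n(CO2) = 3.6344 mol.
In step 2 the CO2:CaCO3 ratio is 1:1, so n(CaCO3) = 3.6344 mol.
Mass of CaCO3 = 3.6344 × 100.09 = 363.77 g.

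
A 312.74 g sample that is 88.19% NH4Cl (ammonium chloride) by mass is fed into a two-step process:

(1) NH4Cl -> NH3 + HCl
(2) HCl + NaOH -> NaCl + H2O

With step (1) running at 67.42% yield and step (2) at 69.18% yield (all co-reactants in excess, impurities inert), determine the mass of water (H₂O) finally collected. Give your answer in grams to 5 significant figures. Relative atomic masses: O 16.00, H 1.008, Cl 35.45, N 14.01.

43.325 g

Pure NH4Cl = 312.74 × 0.8819 = 275.805 g.
M(NH4Cl) = 14.01 + 4(1.008) + 35.45 = 53.492 g/mol.
M(H2O) = 2(1.008) + 16.00 = 18.016 g/mol.
n(NH4Cl) = 275.805 / 53.492 = 5.15601 mol.
Step 1 (NH4Cl:HCl = 1:1): theoretical n(HCl) = 5.15601 mol; at 67.42% yield, n(HCl) = 3.47618 mol.
Step 2 (HCl:H2O = 1:1): theoretical n(H2O) = 3.47618 mol, so theoretical mass = 3.47618 × 18.016 = 62.6269 g.
At 69.18% yield, actual mass of H2O = 62.6269 × 0.6918 = 43.3253 g.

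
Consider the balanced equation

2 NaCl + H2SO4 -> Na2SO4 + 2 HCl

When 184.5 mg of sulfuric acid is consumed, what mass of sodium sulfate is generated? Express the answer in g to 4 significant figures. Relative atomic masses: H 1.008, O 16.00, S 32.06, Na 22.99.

0.2672 g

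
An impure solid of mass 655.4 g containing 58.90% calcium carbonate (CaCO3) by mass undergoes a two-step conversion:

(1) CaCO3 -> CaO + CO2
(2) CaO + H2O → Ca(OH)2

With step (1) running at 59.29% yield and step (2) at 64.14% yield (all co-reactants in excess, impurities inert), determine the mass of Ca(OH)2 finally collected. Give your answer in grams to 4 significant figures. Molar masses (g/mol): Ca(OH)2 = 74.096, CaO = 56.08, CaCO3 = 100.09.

108.7 g

Pure CaCO3 = 655.4 × 0.5890 = 386.03 g.
n(CaCO3) = 386.03 / 100.09 = 3.8568 mol.
Step 1 (CaCO3:CaO = 1:1): theoretical n(CaO) = 3.8568 mol; at 59.29% yield, n(CaO) = 2.2867 mol.
Step 2 (CaO:Ca(OH)2 = 1:1): theoretical n(Ca(OH)2) = 2.2867 mol, so theoretical mass = 2.2867 × 74.096 = 169.44 g.
At 64.14% yield, actual mass of Ca(OH)2 = 169.44 × 0.6414 = 108.68 g.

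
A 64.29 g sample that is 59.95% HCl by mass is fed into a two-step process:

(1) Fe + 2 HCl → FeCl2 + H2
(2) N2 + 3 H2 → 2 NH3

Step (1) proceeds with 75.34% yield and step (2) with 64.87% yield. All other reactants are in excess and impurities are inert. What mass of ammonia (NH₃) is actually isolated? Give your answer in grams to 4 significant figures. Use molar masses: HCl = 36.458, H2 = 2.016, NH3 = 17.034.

Pure HCl = 64.29 × 0.5995 = 38.542 g.
n(HCl) = 38.542 / 36.458 = 1.0572 mol.
Step 1 (HCl:H2 = 2:1): theoretical n(H2) = 0.52858 mol; at 75.34% yield, n(H2) = 0.39823 mol.
Step 2 (H2:NH3 = 3:2): theoretical n(NH3) = 0.26549 mol, so theoretical mass = 0.26549 × 17.034 = 4.5223 g.
At 64.87% yield, actual mass of NH3 = 4.5223 × 0.6487 = 2.9336 g.

2.934 g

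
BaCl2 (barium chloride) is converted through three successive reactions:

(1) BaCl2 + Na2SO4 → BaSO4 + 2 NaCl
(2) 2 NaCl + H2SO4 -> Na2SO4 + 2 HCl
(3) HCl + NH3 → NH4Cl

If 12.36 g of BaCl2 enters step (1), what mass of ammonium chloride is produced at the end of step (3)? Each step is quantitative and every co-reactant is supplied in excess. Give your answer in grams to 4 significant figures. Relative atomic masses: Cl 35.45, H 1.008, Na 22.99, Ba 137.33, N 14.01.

M(BaCl2) = 137.33 + 2(35.45) = 208.23 g/mol.
M(NH4Cl) = 14.01 + 4(1.008) + 35.45 = 53.492 g/mol.
n(BaCl2) = 12.36 / 208.23 = 0.059357 mol.
Reaction (1): BaCl2→NaCl ratio 1:2 ⇒ n(NaCl) = 0.11871 mol.
Reaction (2): NaCl→HCl ratio 2:2 ⇒ n(HCl) = 0.11871 mol.
Reaction (3): HCl→NH4Cl ratio 1:1 ⇒ n(NH4Cl) = 0.11871 mol.
Mass of NH4Cl = 0.11871 × 53.492 = 6.3503 g.

6.350 g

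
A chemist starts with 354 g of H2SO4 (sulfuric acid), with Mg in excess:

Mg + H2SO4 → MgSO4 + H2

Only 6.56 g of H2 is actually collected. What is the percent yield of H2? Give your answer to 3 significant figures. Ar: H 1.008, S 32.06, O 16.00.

M(H2SO4) = 2(1.008) + 32.06 + 4(16.00) = 98.076 g/mol.
M(H2) = 2(1.008) = 2.016 g/mol.
n(H2SO4) = 354.0 g / 98.076 g/mol = 3.609 mol.
From the equation the H2SO4:H2 mole ratio is 1:1, so n(H2) = 3.609 × 1/1 = 3.609 mol.
Mass of H2 = 3.609 mol × 2.016 g/mol = 7.277 g.
This is the theoretical yield. Percent yield = 6.56 g / 7.277 g × 100% = 90.15%.

90.2 %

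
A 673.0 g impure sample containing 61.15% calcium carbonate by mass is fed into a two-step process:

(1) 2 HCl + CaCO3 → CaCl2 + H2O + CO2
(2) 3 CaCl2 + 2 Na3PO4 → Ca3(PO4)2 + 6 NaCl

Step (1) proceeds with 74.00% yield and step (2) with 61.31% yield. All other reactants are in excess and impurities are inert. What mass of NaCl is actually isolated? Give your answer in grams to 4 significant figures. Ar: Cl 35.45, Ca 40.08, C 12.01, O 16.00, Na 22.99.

Pure CaCO3 = 673.0 × 0.6115 = 411.54 g.
M(CaCO3) = 40.08 + 12.01 + 3(16.00) = 100.09 g/mol.
M(NaCl) = 22.99 + 35.45 = 58.44 g/mol.
n(CaCO3) = 411.54 / 100.09 = 4.1117 mol.
Step 1 (CaCO3:CaCl2 = 1:1): theoretical n(CaCl2) = 4.1117 mol; at 74.00% yield, n(CaCl2) = 3.0427 mol.
Step 2 (CaCl2:NaCl = 3:6): theoretical n(NaCl) = 6.0853 mol, so theoretical mass = 6.0853 × 58.44 = 355.63 g.
At 61.31% yield, actual mass of NaCl = 355.63 × 0.6131 = 218.03 g.

218.0 g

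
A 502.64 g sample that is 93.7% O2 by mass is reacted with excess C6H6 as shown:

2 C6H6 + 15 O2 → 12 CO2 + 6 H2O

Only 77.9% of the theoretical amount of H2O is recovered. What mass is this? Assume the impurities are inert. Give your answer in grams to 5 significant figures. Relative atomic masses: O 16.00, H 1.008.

82.623 g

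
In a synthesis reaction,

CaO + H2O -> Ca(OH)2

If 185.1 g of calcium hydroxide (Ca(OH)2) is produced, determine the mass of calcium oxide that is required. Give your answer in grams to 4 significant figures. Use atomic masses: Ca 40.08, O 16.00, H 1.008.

M(Ca(OH)2) = 40.08 + 2(16.00) + 2(1.008) = 74.096 g/mol.
M(CaO) = 40.08 + 16.00 = 56.08 g/mol.
n(Ca(OH)2) = 185.10 g / 74.096 g/mol = 2.4981 mol.
From the equation the Ca(OH)2:CaO mole ratio is 1:1, so n(CaO) = 2.4981 × 1/1 = 2.4981 mol.
Mass of CaO = 2.4981 mol × 56.08 g/mol = 140.09 g.

140.1 g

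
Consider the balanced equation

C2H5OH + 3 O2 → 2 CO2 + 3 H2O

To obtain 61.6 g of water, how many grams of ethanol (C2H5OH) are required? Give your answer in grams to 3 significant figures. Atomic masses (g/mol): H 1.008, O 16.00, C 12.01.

M(H2O) = 2(1.008) + 16.00 = 18.016 g/mol.
M(C2H5OH) = 2(12.01) + 6(1.008) + 16.00 = 46.068 g/mol.
n(H2O) = 61.60 g / 18.016 g/mol = 3.419 mol.
From the equation the H2O:C2H5OH mole ratio is 3:1, so n(C2H5OH) = 3.419 × 1/3 = 1.140 mol.
Mass of C2H5OH = 1.140 mol × 46.068 g/mol = 52.50 g.

52.5 g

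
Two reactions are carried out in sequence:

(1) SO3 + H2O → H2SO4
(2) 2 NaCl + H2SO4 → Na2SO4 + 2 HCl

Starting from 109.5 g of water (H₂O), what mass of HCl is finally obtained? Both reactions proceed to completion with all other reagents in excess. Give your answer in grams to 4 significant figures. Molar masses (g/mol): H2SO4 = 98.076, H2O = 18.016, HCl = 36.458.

n(H2O) = 109.50 / 18.016 = 6.0779 mol.
Step 1 gives a 1:1 ratio of H2O to H2SO4, so n(H2SO4) = 6.0779 mol.
In step 2 the H2SO4:HCl ratio is 1:2, so n(HCl) = 12.156 mol.
Mass of HCl = 12.156 × 36.458 = 443.18 g.

443.2 g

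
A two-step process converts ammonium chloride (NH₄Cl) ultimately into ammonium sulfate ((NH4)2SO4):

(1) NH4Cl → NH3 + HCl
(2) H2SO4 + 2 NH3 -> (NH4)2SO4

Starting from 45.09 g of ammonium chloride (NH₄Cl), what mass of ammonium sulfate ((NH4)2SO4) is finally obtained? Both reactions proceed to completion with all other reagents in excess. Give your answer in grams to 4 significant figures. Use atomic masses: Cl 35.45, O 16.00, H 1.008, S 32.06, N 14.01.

55.69 g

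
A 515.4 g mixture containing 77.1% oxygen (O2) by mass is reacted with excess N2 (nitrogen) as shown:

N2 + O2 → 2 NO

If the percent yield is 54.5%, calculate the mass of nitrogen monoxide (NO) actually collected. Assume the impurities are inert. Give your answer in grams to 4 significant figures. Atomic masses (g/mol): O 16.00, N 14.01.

406.2 g

Pure O2 available = 515.4 g × 0.771 = 397.37 g.
M(O2) = 2(16.00) = 32.00 g/mol.
M(NO) = 14.01 + 16.00 = 30.01 g/mol.
n(O2) = 397.37 g / 32.00 g/mol = 12.418 mol.
From the equation the O2:NO mole ratio is 1:2, so n(NO) = 12.418 × 2/1 = 24.836 mol.
Mass of NO = 24.836 mol × 30.01 g/mol = 745.32 g.
Actual mass collected = 745.32 g × 0.545 = 406.20 g.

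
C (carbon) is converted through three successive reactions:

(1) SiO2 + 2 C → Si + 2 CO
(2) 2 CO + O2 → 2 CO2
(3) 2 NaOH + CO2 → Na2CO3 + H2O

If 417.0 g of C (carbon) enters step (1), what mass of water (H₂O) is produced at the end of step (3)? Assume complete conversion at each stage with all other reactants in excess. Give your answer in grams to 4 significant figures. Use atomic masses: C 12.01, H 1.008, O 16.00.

625.5 g

M(C) = 12.01 g/mol.
M(H2O) = 2(1.008) + 16.00 = 18.016 g/mol.
n(C) = 417.0 / 12.01 = 34.721 mol.
Reaction (1): C→CO ratio 2:2 ⇒ n(CO) = 34.721 mol.
Reaction (2): CO→CO2 ratio 2:2 ⇒ n(CO2) = 34.721 mol.
Reaction (3): CO2→H2O ratio 1:1 ⇒ n(H2O) = 34.721 mol.
Mass of H2O = 34.721 × 18.016 = 625.53 g.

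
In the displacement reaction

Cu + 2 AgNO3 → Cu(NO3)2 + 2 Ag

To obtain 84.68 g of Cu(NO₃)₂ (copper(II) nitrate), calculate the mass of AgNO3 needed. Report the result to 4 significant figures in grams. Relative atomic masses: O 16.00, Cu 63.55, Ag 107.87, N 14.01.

153.4 g

M(Cu(NO3)2) = 63.55 + 2(14.01) + 6(16.00) = 187.57 g/mol.
M(AgNO3) = 107.87 + 14.01 + 3(16.00) = 169.88 g/mol.
n(Cu(NO3)2) = 84.680 g / 187.57 g/mol = 0.45146 mol.
From the equation the Cu(NO3)2:AgNO3 mole ratio is 1:2, so n(AgNO3) = 0.45146 × 2/1 = 0.90292 mol.
Mass of AgNO3 = 0.90292 mol × 169.88 g/mol = 153.39 g.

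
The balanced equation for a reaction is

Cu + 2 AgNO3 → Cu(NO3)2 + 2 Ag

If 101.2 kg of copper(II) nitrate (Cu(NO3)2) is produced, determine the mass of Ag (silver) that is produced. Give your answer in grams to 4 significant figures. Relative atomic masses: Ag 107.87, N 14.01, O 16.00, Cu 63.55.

M(Cu(NO3)2) = 63.55 + 2(14.01) + 6(16.00) = 187.57 g/mol.
M(Ag) = 107.87 g/mol.
Convert: 101.2 kg = 101200 g.
n(Cu(NO3)2) = 101200 g / 187.57 g/mol = 539.53 mol.
From the equation the Cu(NO3)2:Ag mole ratio is 1:2, so n(Ag) = 539.53 × 2/1 = 1079.1 mol.
Mass of Ag = 1079.1 mol × 107.87 g/mol = 116400 g.

116400 g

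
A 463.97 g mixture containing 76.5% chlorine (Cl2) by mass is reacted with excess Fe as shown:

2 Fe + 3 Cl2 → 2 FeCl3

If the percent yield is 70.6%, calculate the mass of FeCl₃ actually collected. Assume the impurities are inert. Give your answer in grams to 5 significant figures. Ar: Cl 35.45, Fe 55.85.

382.18 g

Pure Cl2 available = 463.97 g × 0.765 = 354.937 g.
M(Cl2) = 2(35.45) = 70.90 g/mol.
M(FeCl3) = 55.85 + 3(35.45) = 162.20 g/mol.
n(Cl2) = 354.937 g / 70.90 g/mol = 5.00616 mol.
From the equation the Cl2:FeCl3 mole ratio is 3:2, so n(FeCl3) = 5.00616 × 2/3 = 3.33744 mol.
Mass of FeCl3 = 3.33744 mol × 162.20 g/mol = 541.333 g.
Actual mass collected = 541.333 g × 0.706 = 382.181 g.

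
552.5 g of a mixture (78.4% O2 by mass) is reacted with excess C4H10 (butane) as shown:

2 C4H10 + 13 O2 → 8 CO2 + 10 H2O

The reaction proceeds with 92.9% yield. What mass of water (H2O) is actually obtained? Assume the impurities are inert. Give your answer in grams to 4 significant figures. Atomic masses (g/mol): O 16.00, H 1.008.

Pure O2 available = 552.5 g × 0.784 = 433.16 g.
M(O2) = 2(16.00) = 32.00 g/mol.
M(H2O) = 2(1.008) + 16.00 = 18.016 g/mol.
n(O2) = 433.16 g / 32.00 g/mol = 13.536 mol.
From the equation the O2:H2O mole ratio is 13:10, so n(H2O) = 13.536 × 10/13 = 10.413 mol.
Mass of H2O = 10.413 mol × 18.016 g/mol = 187.59 g.
Actual mass collected = 187.59 g × 0.929 = 174.27 g.

174.3 g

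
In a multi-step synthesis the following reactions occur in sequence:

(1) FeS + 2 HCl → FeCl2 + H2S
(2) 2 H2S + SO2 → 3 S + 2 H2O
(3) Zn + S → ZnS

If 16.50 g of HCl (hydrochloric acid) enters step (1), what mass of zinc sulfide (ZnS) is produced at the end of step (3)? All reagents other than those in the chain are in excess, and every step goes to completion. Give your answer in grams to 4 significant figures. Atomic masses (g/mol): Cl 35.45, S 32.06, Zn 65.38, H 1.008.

M(HCl) = 1.008 + 35.45 = 36.458 g/mol.
M(ZnS) = 65.38 + 32.06 = 97.44 g/mol.
n(HCl) = 16.50 / 36.458 = 0.45258 mol.
Reaction (1): HCl→H2S ratio 2:1 ⇒ n(H2S) = 0.22629 mol.
Reaction (2): H2S→S ratio 2:3 ⇒ n(S) = 0.33943 mol.
Reaction (3): S→ZnS ratio 1:1 ⇒ n(ZnS) = 0.33943 mol.
Mass of ZnS = 0.33943 × 97.44 = 33.074 g.

33.07 g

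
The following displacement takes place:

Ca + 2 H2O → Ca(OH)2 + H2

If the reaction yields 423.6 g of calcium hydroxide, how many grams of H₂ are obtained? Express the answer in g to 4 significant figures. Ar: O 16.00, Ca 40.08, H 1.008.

11.53 g

M(Ca(OH)2) = 40.08 + 2(16.00) + 2(1.008) = 74.096 g/mol.
M(H2) = 2(1.008) = 2.016 g/mol.
n(Ca(OH)2) = 423.60 g / 74.096 g/mol = 5.7169 mol.
From the equation the Ca(OH)2:H2 mole ratio is 1:1, so n(H2) = 5.7169 × 1/1 = 5.7169 mol.
Mass of H2 = 5.7169 mol × 2.016 g/mol = 11.525 g.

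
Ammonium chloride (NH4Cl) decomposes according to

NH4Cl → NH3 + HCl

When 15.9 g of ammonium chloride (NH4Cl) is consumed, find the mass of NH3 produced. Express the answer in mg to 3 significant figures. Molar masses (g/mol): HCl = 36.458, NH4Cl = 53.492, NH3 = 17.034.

n(NH4Cl) = 15.90 g / 53.492 g/mol = 0.2972 mol.
From the equation the NH4Cl:NH3 mole ratio is 1:1, so n(NH3) = 0.2972 × 1/1 = 0.2972 mol.
Mass of NH3 = 0.2972 mol × 17.034 g/mol = 5.063 g.
Converting to mg: 5.063 g = 5060 mg.

5060 mg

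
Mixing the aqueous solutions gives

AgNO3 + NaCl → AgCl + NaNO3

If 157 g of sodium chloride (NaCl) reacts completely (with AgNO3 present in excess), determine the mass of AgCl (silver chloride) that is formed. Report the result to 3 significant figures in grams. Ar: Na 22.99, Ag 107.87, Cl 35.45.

M(NaCl) = 22.99 + 35.45 = 58.44 g/mol.
M(AgCl) = 107.87 + 35.45 = 143.32 g/mol.
n(NaCl) = 157.0 g / 58.44 g/mol = 2.687 mol.
From the equation the NaCl:AgCl mole ratio is 1:1, so n(AgCl) = 2.687 × 1/1 = 2.687 mol.
Mass of AgCl = 2.687 mol × 143.32 g/mol = 385.0 g.

385 g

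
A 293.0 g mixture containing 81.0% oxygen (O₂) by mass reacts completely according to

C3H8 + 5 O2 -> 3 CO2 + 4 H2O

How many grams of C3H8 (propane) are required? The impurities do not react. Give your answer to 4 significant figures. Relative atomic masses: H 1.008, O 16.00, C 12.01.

Mass of pure O2 = 293.0 g × 0.810 = 237.33 g.
M(O2) = 2(16.00) = 32.00 g/mol.
M(C3H8) = 3(12.01) + 8(1.008) = 44.094 g/mol.
n(O2) = 237.33 g / 32.00 g/mol = 7.4166 mol.
From the equation the O2:C3H8 mole ratio is 5:1, so n(C3H8) = 7.4166 × 1/5 = 1.4833 mol.
Mass of C3H8 = 1.4833 mol × 44.094 g/mol = 65.405 g.

65.41 g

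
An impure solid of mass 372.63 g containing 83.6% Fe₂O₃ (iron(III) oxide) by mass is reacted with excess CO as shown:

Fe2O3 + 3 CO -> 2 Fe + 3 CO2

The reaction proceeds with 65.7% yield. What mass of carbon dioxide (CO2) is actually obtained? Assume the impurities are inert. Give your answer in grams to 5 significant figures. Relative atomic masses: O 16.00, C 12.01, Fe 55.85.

169.21 g

Pure Fe2O3 available = 372.63 g × 0.836 = 311.519 g.
M(Fe2O3) = 2(55.85) + 3(16.00) = 159.70 g/mol.
M(CO2) = 12.01 + 2(16.00) = 44.01 g/mol.
n(Fe2O3) = 311.519 g / 159.70 g/mol = 1.95065 mol.
From the equation the Fe2O3:CO2 mole ratio is 1:3, so n(CO2) = 1.95065 × 3/1 = 5.85195 mol.
Mass of CO2 = 5.85195 mol × 44.01 g/mol = 257.544 g.
Actual mass collected = 257.544 g × 0.657 = 169.207 g.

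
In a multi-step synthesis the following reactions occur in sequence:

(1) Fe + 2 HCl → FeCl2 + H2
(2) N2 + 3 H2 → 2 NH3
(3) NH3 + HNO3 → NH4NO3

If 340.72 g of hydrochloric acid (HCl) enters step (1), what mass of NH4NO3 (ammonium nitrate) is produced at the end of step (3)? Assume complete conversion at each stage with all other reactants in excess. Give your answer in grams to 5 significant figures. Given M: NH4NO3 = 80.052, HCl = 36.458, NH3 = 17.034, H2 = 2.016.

249.38 g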